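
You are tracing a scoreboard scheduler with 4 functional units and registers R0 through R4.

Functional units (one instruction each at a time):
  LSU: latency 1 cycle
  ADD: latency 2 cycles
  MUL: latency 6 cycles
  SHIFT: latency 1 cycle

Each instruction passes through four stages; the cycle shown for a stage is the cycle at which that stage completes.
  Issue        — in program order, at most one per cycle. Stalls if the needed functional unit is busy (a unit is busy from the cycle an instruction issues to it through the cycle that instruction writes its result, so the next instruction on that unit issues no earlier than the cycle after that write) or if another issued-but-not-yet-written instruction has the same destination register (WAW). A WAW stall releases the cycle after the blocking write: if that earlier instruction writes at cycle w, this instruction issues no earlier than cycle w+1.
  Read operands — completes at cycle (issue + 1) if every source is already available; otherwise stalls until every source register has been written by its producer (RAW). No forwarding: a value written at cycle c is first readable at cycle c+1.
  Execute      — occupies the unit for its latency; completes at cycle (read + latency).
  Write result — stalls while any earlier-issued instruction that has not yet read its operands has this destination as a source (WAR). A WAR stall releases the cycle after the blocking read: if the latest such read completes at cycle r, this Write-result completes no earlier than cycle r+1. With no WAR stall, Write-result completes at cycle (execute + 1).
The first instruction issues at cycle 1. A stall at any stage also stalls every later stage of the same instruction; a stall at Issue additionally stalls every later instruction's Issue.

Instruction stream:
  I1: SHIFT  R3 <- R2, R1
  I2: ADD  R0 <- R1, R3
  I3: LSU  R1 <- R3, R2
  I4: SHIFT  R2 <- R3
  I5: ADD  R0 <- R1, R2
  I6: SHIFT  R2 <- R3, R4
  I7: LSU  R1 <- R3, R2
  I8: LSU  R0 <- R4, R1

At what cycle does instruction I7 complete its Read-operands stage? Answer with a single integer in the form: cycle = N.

  I1 | 1 | 2 | 3 | 4
  I2 | 2 | 5 | 7 | 8   RAW R3: wait I1 write@4
  I3 | 3 | 5 | 6 | 7   RAW R3: wait I1 write@4
  I4 | 5 | 6 | 7 | 8   struct: SHIFT busy until I1 writes@4
  I5 | 9 | 10 | 12 | 13   struct: ADD busy until I2 writes@8
  I6 | 10 | 11 | 12 | 13
  I7 | 11 | 14 | 15 | 16   RAW R2: wait I6 write@13
  I8 | 17 | 18 | 19 | 20   struct: LSU busy until I7 writes@16

cycle = 14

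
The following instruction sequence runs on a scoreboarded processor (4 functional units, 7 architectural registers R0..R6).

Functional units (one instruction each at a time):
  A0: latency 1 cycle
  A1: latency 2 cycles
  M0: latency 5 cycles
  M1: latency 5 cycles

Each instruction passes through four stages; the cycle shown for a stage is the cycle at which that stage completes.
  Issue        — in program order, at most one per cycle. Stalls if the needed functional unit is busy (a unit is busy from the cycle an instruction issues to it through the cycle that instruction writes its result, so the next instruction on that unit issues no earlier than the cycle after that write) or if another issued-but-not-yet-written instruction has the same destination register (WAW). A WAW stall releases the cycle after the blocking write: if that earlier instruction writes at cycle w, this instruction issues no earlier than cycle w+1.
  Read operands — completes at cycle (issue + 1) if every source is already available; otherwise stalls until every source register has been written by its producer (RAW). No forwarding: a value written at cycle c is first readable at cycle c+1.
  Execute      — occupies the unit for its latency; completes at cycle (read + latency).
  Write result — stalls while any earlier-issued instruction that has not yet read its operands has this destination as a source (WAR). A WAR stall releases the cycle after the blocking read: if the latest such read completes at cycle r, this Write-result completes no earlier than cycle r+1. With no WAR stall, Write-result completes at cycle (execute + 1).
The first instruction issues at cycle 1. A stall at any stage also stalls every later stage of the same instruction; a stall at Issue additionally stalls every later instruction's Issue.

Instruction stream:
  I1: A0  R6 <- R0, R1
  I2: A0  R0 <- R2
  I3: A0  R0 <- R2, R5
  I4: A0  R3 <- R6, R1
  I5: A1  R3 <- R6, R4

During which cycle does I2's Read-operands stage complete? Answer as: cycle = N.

  I1 | 1 | 2 | 3 | 4
  I2 | 5 | 6 | 7 | 8   struct: A0 busy until I1 writes@4
  I3 | 9 | 10 | 11 | 12   struct: A0 busy until I2 writes@8
  I4 | 13 | 14 | 15 | 16   struct: A0 busy until I3 writes@12
  I5 | 17 | 18 | 20 | 21   WAW R3: wait I4 write@16

cycle = 6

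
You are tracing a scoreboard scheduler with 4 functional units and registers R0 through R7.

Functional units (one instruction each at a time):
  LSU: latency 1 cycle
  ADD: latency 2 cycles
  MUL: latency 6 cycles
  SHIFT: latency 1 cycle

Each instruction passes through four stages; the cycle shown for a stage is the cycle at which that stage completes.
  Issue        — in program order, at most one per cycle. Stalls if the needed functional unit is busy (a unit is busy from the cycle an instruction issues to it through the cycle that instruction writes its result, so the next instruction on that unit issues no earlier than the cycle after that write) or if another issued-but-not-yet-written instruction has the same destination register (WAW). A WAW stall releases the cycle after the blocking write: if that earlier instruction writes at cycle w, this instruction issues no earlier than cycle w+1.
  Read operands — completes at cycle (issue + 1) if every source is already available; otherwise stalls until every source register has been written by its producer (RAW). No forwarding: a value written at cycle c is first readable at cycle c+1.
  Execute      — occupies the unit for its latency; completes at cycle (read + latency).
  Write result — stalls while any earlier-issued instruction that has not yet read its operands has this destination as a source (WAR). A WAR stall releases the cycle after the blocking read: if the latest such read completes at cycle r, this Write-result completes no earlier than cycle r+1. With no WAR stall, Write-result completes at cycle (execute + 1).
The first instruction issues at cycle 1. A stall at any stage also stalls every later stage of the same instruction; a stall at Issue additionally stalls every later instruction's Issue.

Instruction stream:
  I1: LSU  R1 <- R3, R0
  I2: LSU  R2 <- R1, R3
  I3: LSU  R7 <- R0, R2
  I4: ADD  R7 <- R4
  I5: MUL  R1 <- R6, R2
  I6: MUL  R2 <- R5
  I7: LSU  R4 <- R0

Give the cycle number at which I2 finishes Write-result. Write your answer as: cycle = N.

cycle 1: issue I1 (LSU)
cycle 2: I1 read-ops
cycle 3: I1 finished on LSU
cycle 4: I1→R1
cycle 5: issue I2 (LSU)
cycle 6: I2 read-ops
cycle 7: I2 finished on LSU
cycle 8: I2→R2
cycle 9: issue I3 (LSU)
cycle 10: I3 read-ops
cycle 11: I3 finished on LSU
cycle 12: I3→R7
cycle 13: issue I4 (ADD)
cycle 14: I4 read-ops · issue I5 (MUL)
cycle 15: I5 read-ops
cycle 16: I4 finished on ADD
cycle 17: I4→R7
cycle 21: I5 finished on MUL
cycle 22: I5→R1
cycle 23: issue I6 (MUL)
cycle 24: I6 read-ops · issue I7 (LSU)
cycle 25: I7 read-ops
cycle 26: I7 finished on LSU
cycle 27: I7→R4
cycle 30: I6 finished on MUL
cycle 31: I6→R2

cycle = 8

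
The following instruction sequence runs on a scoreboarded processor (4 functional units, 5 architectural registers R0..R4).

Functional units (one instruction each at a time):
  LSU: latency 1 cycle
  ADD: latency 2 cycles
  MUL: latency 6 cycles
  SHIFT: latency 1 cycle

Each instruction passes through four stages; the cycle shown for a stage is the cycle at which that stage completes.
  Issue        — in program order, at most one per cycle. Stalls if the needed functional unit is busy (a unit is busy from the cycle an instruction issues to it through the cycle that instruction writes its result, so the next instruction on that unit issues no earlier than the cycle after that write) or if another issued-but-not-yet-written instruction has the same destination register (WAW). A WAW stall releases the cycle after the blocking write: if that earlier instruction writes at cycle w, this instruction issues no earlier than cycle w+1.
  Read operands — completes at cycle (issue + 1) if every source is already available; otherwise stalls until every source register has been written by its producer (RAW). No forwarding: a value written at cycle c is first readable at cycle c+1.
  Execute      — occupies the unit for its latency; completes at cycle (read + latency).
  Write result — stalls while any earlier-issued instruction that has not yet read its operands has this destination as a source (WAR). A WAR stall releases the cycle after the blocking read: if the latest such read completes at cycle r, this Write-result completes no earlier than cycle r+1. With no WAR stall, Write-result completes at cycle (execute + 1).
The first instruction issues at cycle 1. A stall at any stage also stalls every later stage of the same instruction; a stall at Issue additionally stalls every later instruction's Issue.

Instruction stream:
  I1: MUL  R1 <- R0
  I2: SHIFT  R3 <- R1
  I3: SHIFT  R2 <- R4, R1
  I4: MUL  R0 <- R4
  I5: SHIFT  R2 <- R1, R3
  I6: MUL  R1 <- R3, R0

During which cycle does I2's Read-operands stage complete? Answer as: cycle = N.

cycle = 10

cycle 1: I1 dispatched to MUL
cycle 2: I1 operands ready, I2 dispatched to SHIFT
cycle 8: I1 complete
cycle 9: R1←I1
cycle 10: I2 operands ready
cycle 11: I2 complete
cycle 12: R3←I2
cycle 13: I3 dispatched to SHIFT
cycle 14: I3 operands ready, I4 dispatched to MUL
cycle 15: I3 complete, I4 operands ready
cycle 16: R2←I3
cycle 17: I5 dispatched to SHIFT
cycle 18: I5 operands ready
cycle 19: I5 complete
cycle 20: R2←I5
cycle 21: I4 complete
cycle 22: R0←I4
cycle 23: I6 dispatched to MUL
cycle 24: I6 operands ready
cycle 30: I6 complete
cycle 31: R1←I6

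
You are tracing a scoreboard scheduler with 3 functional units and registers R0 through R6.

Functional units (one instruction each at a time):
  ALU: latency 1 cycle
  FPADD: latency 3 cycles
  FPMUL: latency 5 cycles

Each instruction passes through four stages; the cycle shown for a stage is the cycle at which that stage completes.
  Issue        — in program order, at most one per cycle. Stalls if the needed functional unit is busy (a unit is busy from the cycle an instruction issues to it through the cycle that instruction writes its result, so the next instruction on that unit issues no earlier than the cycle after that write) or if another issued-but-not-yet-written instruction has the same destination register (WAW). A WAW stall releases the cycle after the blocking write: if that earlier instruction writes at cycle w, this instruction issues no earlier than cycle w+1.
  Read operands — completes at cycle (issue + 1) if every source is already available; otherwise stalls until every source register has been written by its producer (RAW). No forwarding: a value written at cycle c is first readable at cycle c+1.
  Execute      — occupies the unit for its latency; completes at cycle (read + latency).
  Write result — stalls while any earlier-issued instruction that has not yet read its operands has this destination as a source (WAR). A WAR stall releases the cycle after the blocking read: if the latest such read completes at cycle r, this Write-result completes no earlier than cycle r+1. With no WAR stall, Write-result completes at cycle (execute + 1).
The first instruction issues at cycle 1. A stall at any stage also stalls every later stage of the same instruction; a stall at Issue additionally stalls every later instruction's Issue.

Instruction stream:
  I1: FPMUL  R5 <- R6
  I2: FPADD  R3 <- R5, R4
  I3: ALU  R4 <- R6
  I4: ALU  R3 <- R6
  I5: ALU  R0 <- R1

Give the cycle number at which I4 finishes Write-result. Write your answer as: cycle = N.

cycle = 17

c1: issue I1 (FPMUL)
c2: I1 read-ops, issue I2 (FPADD)
c3: issue I3 (ALU)
c4: I3 read-ops
c5: I3 finished on ALU
c7: I1 finished on FPMUL
c8: I1→R5
c9: I2 read-ops
c10: I3→R4
c12: I2 finished on FPADD
c13: I2→R3
c14: issue I4 (ALU)
c15: I4 read-ops
c16: I4 finished on ALU
c17: I4→R3
c18: issue I5 (ALU)
c19: I5 read-ops
c20: I5 finished on ALU
c21: I5→R0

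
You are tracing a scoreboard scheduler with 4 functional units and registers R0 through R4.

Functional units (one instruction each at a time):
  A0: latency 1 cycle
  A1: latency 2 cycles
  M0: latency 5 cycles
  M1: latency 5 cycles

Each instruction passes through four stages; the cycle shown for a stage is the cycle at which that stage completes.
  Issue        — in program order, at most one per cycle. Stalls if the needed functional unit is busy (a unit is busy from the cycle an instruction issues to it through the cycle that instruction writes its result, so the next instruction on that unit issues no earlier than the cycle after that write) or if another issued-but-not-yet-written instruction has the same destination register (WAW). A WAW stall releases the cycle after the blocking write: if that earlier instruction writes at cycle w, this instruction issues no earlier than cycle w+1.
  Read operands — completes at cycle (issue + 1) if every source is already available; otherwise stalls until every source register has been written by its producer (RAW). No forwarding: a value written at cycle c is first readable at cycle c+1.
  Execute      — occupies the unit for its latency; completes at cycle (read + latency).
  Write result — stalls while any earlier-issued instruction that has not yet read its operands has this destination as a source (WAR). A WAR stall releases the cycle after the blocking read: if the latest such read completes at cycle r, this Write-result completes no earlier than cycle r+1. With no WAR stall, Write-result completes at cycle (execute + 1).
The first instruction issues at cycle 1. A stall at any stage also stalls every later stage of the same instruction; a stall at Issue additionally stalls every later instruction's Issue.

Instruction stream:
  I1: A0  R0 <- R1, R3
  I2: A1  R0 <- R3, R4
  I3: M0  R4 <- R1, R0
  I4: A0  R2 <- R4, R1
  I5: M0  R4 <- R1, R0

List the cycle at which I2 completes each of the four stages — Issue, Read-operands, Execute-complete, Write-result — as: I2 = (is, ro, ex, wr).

I1 -> (1, 2, 3, 4)
I2 -> (5, 6, 8, 9)  // WAW R0: wait I1 write@4
I3 -> (6, 10, 15, 16)  // RAW R0: wait I2 write@9
I4 -> (7, 17, 18, 19)  // RAW R4: wait I3 write@16
I5 -> (17, 18, 23, 24)  // struct: M0 busy until I3 writes@16

I2 = (5, 6, 8, 9)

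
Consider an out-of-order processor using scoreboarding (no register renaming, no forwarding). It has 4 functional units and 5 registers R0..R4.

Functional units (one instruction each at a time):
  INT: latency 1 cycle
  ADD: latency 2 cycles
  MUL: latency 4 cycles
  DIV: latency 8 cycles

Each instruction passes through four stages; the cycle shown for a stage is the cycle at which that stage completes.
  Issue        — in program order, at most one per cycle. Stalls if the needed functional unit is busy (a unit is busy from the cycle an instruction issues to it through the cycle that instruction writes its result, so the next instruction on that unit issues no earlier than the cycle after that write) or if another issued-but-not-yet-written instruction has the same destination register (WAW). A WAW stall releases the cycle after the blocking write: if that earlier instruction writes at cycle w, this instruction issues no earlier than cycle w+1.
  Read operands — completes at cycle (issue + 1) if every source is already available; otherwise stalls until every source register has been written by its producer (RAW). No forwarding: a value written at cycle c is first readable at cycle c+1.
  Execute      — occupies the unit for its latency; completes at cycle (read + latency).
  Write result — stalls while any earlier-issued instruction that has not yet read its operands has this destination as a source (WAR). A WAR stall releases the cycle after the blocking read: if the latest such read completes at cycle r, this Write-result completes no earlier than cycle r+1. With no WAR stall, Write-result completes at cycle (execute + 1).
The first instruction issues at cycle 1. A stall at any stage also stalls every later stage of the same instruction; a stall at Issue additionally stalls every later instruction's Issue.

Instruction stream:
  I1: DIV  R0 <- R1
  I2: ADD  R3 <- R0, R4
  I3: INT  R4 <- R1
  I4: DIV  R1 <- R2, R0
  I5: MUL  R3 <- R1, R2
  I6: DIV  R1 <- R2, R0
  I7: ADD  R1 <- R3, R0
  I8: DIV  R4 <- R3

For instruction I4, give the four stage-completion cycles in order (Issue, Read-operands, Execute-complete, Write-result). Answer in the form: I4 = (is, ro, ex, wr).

I4 = (12, 13, 21, 22)

t=1  I1→DIV
t=2  I1 RO, I2→ADD
t=3  I3→INT
t=4  I3 RO
t=5  I3 EX
t=10  I1 EX
t=11  I1 WR R0
t=12  I2 RO, I4→DIV
t=13  I3 WR R4, I4 RO
t=14  I2 EX
t=15  I2 WR R3
t=16  I5→MUL
t=21  I4 EX
t=22  I4 WR R1
t=23  I5 RO, I6→DIV
t=24  I6 RO
t=27  I5 EX
t=28  I5 WR R3
t=32  I6 EX
t=33  I6 WR R1
t=34  I7→ADD
t=35  I7 RO, I8→DIV
t=36  I8 RO
t=37  I7 EX
t=38  I7 WR R1
t=44  I8 EX
t=45  I8 WR R4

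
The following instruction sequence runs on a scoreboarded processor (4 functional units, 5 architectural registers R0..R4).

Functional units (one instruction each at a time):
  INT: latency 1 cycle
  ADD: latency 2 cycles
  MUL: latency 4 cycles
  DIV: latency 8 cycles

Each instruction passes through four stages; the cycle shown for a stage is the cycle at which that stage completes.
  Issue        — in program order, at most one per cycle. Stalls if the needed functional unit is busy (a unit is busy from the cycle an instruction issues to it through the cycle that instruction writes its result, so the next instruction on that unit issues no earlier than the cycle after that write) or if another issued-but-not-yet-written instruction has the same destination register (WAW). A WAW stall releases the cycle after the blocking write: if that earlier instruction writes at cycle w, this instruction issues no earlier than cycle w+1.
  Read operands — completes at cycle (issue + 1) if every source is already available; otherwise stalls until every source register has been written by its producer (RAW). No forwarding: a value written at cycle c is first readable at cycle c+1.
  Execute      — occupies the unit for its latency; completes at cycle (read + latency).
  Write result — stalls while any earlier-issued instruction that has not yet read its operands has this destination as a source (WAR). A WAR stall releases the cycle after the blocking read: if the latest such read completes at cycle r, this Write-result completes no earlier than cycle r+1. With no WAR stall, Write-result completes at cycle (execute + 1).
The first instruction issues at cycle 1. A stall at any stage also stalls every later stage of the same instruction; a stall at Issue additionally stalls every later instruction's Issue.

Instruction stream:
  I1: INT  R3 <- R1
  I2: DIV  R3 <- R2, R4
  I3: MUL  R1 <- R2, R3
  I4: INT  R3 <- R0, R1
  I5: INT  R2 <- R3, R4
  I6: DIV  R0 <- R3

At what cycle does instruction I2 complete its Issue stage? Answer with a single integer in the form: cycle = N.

[1] I1→INT
[2] I1 RO
[3] I1 EX
[4] I1 WR R3
[5] I2→DIV
[6] I2 RO | I3→MUL
[14] I2 EX
[15] I2 WR R3
[16] I3 RO | I4→INT
[20] I3 EX
[21] I3 WR R1
[22] I4 RO
[23] I4 EX
[24] I4 WR R3
[25] I5→INT
[26] I5 RO | I6→DIV
[27] I5 EX | I6 RO
[28] I5 WR R2
[35] I6 EX
[36] I6 WR R0

cycle = 5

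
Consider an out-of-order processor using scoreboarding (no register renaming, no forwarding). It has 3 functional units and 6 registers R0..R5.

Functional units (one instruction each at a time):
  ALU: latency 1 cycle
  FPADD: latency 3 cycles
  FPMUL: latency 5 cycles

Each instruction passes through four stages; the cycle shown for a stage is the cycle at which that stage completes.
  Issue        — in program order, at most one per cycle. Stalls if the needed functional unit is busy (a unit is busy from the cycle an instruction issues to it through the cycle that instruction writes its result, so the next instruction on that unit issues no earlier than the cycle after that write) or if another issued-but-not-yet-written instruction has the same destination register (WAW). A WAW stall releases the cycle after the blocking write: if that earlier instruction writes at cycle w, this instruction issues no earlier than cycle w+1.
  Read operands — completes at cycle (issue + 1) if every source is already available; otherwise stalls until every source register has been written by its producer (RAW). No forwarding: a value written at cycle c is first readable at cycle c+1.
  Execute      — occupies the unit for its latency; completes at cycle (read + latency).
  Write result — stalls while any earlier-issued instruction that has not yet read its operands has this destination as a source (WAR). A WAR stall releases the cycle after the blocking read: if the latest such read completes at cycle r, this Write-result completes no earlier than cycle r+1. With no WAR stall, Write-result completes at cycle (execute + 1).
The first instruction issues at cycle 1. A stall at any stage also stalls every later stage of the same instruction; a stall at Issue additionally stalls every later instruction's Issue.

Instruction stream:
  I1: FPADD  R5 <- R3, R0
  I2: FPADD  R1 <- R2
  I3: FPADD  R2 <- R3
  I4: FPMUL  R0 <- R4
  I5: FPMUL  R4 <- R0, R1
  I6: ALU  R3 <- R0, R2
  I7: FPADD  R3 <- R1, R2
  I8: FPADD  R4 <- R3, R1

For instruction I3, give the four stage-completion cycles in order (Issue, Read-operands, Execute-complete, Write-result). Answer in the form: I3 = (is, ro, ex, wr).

I3 = (13, 14, 17, 18)

t=1  I1 dispatched to FPADD
t=2  I1 operands ready
t=5  I1 complete
t=6  R5←I1
t=7  I2 dispatched to FPADD
t=8  I2 operands ready
t=11  I2 complete
t=12  R1←I2
t=13  I3 dispatched to FPADD
t=14  I3 operands ready · I4 dispatched to FPMUL
t=15  I4 operands ready
t=17  I3 complete
t=18  R2←I3
t=20  I4 complete
t=21  R0←I4
t=22  I5 dispatched to FPMUL
t=23  I5 operands ready · I6 dispatched to ALU
t=24  I6 operands ready
t=25  I6 complete
t=26  R3←I6
t=27  I7 dispatched to FPADD
t=28  I5 complete · I7 operands ready
t=29  R4←I5
t=31  I7 complete
t=32  R3←I7
t=33  I8 dispatched to FPADD
t=34  I8 operands ready
t=37  I8 complete
t=38  R4←I8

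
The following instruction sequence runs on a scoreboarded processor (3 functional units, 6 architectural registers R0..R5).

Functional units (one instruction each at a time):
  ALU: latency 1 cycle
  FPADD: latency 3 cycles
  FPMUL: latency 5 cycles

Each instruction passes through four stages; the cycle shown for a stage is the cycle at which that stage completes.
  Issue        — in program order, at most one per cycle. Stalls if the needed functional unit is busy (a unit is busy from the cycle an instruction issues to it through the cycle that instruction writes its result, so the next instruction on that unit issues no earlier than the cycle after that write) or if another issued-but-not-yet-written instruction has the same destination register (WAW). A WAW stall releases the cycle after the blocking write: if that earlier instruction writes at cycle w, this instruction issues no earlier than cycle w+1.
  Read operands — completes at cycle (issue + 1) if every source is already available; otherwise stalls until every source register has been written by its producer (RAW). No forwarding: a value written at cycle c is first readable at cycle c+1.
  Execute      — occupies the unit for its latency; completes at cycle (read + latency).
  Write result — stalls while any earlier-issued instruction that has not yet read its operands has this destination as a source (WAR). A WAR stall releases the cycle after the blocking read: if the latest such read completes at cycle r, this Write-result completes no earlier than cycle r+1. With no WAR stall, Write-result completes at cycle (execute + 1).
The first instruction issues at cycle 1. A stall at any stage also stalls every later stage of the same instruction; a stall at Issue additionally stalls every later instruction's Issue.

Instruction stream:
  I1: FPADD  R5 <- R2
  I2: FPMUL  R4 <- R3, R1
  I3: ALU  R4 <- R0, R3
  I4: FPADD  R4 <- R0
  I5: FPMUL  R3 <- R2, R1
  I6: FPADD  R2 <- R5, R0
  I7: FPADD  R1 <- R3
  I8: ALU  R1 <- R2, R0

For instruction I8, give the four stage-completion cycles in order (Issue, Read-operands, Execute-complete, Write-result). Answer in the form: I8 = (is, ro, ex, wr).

I1  is:1  ro:2  ex:5  wr:6
I2  is:2  ro:3  ex:8  wr:9
I3  is:10  ro:11  ex:12  wr:13  — WAW R4: wait I2 write@9
I4  is:14  ro:15  ex:18  wr:19  — WAW R4: wait I3 write@13
I5  is:15  ro:16  ex:21  wr:22
I6  is:20  ro:21  ex:24  wr:25  — struct: FPADD busy until I4 writes@19
I7  is:26  ro:27  ex:30  wr:31  — struct: FPADD busy until I6 writes@25
I8  is:32  ro:33  ex:34  wr:35  — WAW R1: wait I7 write@31

I8 = (32, 33, 34, 35)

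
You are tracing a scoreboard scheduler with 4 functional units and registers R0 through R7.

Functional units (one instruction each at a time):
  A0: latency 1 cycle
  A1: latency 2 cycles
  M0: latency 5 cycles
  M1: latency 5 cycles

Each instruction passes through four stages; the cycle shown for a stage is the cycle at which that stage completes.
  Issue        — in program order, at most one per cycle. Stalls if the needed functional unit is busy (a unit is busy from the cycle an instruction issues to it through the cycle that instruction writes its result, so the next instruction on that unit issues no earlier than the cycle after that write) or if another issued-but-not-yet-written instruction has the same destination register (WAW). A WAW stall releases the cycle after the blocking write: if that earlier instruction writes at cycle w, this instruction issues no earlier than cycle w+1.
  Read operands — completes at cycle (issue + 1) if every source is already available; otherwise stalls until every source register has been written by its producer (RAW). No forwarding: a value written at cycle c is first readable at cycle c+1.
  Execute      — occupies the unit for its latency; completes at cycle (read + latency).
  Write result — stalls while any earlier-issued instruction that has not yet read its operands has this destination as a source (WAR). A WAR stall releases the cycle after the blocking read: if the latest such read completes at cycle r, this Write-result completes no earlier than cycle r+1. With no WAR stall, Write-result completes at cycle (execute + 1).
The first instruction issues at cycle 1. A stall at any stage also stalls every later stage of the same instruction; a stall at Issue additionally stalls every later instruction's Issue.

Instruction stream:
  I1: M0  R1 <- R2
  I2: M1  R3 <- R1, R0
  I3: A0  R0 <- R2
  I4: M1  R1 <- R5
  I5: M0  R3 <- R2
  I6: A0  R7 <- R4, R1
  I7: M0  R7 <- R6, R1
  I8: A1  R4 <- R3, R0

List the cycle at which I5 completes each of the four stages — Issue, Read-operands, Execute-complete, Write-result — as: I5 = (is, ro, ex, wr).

I5 = (17, 18, 23, 24)

I1: IS=1 RO=2 EX=7 WR=8
I2: IS=2 RO=9 EX=14 WR=15  [RAW R1: wait I1 write@8]
I3: IS=3 RO=4 EX=5 WR=10  [WAR R0: wait I2 read@9]
I4: IS=16 RO=17 EX=22 WR=23  [struct: M1 busy until I2 writes@15]
I5: IS=17 RO=18 EX=23 WR=24
I6: IS=18 RO=24 EX=25 WR=26  [RAW R1: wait I4 write@23]
I7: IS=27 RO=28 EX=33 WR=34  [WAW R7: wait I6 write@26]
I8: IS=28 RO=29 EX=31 WR=32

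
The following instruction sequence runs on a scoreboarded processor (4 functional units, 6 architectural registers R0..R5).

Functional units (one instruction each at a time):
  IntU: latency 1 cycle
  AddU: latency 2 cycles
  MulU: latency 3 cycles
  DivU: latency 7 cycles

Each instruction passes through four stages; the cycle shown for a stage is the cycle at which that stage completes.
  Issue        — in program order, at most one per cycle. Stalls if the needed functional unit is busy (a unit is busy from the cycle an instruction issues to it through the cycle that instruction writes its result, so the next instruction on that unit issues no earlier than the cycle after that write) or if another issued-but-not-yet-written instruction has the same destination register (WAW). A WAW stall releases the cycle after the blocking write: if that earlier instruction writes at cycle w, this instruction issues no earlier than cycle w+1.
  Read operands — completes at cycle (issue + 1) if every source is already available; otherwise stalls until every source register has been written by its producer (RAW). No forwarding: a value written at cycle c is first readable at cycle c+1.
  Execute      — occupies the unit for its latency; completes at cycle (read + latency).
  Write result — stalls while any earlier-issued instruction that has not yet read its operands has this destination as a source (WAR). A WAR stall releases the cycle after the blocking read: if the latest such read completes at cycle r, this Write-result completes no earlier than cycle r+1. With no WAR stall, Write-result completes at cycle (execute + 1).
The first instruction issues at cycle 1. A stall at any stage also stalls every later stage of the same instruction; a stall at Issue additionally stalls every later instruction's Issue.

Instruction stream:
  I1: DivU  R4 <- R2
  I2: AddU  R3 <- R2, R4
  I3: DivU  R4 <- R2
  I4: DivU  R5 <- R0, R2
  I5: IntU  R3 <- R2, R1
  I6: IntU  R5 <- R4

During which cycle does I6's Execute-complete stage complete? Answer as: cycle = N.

t=1  I1→DivU
t=2  I1 RO | I2→AddU
t=9  I1 EX
t=10  I1 WR R4
t=11  I2 RO | I3→DivU
t=12  I3 RO
t=13  I2 EX
t=14  I2 WR R3
t=19  I3 EX
t=20  I3 WR R4
t=21  I4→DivU
t=22  I4 RO | I5→IntU
t=23  I5 RO
t=24  I5 EX
t=25  I5 WR R3
t=29  I4 EX
t=30  I4 WR R5
t=31  I6→IntU
t=32  I6 RO
t=33  I6 EX
t=34  I6 WR R5

cycle = 33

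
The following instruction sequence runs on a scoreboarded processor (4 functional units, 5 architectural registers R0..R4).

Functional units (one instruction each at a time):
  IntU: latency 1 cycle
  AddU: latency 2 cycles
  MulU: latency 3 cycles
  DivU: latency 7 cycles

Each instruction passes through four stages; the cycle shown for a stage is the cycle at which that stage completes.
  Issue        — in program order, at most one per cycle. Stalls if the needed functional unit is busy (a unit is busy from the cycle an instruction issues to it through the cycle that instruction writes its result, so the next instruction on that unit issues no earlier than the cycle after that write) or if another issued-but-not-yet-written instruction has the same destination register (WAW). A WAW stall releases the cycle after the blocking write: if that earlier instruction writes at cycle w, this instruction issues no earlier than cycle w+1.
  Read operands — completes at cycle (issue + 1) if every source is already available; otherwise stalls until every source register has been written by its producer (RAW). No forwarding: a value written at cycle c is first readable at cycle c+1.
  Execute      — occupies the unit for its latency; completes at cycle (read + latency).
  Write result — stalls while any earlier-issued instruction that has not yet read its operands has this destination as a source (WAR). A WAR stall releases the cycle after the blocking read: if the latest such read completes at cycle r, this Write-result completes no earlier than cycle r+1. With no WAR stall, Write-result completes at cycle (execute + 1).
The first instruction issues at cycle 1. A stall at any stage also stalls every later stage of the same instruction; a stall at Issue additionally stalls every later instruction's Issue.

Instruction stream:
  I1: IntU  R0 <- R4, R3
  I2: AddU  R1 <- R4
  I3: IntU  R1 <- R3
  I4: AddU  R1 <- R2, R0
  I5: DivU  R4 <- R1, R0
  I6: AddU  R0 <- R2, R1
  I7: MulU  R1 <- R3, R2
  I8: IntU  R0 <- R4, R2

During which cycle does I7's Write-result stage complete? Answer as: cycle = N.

cycle = 22

c1: I1→IntU
c2: I1 RO · I2→AddU
c3: I1 EX · I2 RO
c4: I1 WR R0
c5: I2 EX
c6: I2 WR R1
c7: I3→IntU
c8: I3 RO
c9: I3 EX
c10: I3 WR R1
c11: I4→AddU
c12: I4 RO · I5→DivU
c14: I4 EX
c15: I4 WR R1
c16: I5 RO · I6→AddU
c17: I6 RO · I7→MulU
c18: I7 RO
c19: I6 EX
c20: I6 WR R0
c21: I7 EX · I8→IntU
c22: I7 WR R1
c23: I5 EX
c24: I5 WR R4
c25: I8 RO
c26: I8 EX
c27: I8 WR R0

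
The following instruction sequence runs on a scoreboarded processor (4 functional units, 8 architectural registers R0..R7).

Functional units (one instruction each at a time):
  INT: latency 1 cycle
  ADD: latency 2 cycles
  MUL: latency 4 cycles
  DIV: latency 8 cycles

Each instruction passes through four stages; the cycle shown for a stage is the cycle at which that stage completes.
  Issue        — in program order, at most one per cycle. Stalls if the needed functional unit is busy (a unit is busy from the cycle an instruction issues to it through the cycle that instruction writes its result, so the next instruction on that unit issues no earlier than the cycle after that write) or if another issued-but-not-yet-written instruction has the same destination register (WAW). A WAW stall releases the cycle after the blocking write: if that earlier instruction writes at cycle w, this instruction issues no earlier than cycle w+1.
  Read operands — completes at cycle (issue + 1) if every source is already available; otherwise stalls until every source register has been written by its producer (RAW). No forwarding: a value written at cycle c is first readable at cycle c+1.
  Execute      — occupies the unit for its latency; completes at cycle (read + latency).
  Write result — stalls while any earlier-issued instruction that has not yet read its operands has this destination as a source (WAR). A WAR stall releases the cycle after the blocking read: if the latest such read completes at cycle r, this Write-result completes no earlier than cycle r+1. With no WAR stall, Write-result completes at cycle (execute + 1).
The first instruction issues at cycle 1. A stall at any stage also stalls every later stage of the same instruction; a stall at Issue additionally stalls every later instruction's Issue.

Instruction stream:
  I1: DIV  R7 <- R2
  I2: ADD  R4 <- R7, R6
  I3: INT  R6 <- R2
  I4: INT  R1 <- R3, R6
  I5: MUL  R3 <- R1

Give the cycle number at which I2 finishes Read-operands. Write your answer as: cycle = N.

t=1  I1 dispatched to DIV
t=2  I1 operands ready, I2 dispatched to ADD
t=3  I3 dispatched to INT
t=4  I3 operands ready
t=5  I3 complete
t=10  I1 complete
t=11  R7←I1
t=12  I2 operands ready
t=13  R6←I3
t=14  I2 complete, I4 dispatched to INT
t=15  R4←I2, I4 operands ready, I5 dispatched to MUL
t=16  I4 complete
t=17  R1←I4
t=18  I5 operands ready
t=22  I5 complete
t=23  R3←I5

cycle = 12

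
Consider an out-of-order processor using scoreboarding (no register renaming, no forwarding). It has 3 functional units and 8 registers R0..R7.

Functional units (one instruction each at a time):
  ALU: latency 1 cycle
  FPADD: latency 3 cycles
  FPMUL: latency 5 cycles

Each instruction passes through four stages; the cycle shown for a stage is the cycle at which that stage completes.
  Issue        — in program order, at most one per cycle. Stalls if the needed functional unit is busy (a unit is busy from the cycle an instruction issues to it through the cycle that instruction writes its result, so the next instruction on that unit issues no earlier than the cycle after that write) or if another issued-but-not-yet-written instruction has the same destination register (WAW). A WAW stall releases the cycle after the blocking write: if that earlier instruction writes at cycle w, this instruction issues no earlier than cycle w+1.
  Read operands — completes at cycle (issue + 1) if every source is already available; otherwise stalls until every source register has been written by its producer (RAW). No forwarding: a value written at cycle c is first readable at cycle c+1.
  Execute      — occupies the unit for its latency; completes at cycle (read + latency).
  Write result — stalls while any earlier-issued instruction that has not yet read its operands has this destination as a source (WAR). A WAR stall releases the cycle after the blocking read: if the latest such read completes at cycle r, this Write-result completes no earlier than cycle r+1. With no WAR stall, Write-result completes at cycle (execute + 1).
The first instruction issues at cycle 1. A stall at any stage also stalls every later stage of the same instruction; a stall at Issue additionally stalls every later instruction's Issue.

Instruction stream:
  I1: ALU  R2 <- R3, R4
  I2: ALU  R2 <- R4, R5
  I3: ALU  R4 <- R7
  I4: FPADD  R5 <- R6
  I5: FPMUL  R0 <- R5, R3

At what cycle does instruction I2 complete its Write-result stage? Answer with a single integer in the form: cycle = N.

I1: IS=1 RO=2 EX=3 WR=4
I2: IS=5 RO=6 EX=7 WR=8  [struct: ALU busy until I1 writes@4]
I3: IS=9 RO=10 EX=11 WR=12  [struct: ALU busy until I2 writes@8]
I4: IS=10 RO=11 EX=14 WR=15
I5: IS=11 RO=16 EX=21 WR=22  [RAW R5: wait I4 write@15]

cycle = 8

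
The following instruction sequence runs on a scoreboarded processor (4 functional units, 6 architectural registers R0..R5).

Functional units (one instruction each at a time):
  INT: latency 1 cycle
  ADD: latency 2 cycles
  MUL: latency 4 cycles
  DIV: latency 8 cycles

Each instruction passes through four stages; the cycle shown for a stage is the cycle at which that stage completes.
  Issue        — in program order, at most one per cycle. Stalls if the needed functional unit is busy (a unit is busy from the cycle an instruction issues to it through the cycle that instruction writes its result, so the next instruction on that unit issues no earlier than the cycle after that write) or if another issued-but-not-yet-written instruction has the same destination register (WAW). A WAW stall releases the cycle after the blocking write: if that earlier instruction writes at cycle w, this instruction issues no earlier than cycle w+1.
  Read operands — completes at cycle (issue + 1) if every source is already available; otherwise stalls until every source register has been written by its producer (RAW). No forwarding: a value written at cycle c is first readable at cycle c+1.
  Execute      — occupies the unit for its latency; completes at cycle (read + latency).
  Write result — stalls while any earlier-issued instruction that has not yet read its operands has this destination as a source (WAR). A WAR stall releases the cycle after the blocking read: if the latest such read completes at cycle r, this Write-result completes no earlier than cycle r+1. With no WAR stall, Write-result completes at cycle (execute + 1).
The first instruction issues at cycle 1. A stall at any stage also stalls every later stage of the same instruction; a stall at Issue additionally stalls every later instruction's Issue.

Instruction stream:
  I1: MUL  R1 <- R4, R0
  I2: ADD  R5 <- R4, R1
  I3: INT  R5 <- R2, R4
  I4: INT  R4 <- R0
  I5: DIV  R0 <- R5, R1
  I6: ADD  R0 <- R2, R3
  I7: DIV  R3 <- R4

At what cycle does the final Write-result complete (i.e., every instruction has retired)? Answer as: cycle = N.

cycle = 39

[I1] 1/2/6/7
[I2] 2/8/10/11  (RAW R1: wait I1 write@7)
[I3] 12/13/14/15  (WAW R5: wait I2 write@11)
[I4] 16/17/18/19  (struct: INT busy until I3 writes@15)
[I5] 17/18/26/27
[I6] 28/29/31/32  (WAW R0: wait I5 write@27)
[I7] 29/30/38/39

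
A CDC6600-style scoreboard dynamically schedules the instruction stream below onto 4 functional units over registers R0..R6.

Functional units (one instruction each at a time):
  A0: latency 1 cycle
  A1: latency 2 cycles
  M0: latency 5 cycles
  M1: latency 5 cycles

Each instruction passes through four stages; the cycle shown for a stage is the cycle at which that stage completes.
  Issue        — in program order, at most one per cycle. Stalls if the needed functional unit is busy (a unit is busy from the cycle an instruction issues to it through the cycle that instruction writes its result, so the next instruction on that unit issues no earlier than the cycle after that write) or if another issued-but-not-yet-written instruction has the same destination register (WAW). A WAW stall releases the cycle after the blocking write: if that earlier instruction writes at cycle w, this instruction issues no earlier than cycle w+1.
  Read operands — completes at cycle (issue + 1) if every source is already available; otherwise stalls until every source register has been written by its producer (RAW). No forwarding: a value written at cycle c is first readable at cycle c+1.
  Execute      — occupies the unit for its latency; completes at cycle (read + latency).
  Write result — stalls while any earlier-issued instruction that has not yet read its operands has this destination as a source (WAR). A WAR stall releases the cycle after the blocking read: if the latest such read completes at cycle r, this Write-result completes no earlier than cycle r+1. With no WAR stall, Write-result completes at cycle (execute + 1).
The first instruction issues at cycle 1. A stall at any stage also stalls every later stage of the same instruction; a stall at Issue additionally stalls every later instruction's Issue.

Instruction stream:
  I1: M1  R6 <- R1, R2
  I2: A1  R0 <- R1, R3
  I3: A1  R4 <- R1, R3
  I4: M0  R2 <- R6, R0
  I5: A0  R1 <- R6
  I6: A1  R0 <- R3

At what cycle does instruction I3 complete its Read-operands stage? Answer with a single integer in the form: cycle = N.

cycle = 8

c1: I1 issues→M1
c2: I1 reads, I2 issues→A1
c3: I2 reads
c5: I2 exec-done
c6: I2 writes R0
c7: I1 exec-done, I3 issues→A1
c8: I1 writes R6, I3 reads, I4 issues→M0
c9: I4 reads, I5 issues→A0
c10: I3 exec-done, I5 reads
c11: I3 writes R4, I5 exec-done
c12: I5 writes R1, I6 issues→A1
c13: I6 reads
c14: I4 exec-done
c15: I4 writes R2, I6 exec-done
c16: I6 writes R0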